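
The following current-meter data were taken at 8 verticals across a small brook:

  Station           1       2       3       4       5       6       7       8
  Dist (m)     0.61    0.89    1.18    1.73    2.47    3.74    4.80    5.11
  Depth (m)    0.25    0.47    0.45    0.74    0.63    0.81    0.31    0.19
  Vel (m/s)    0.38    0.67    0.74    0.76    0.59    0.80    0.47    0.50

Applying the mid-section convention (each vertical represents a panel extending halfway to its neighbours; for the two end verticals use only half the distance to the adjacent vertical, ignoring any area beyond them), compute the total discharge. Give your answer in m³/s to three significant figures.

1.85 m³/s

w_1 = (0.89 − 0.61)/2 = 0.14 m; q_1 = 0.38 × 0.25 × 0.14 = 0.01330 m³/s
w_2 = (1.18 − 0.61)/2 = 0.285 m; q_2 = 0.67 × 0.47 × 0.285 = 0.08975 m³/s
w_3 = (1.73 − 0.89)/2 = 0.42 m; q_3 = 0.74 × 0.45 × 0.42 = 0.1399 m³/s
w_4 = (2.47 − 1.18)/2 = 0.645 m; q_4 = 0.76 × 0.74 × 0.645 = 0.3627 m³/s
w_5 = (3.74 − 1.73)/2 = 1.005 m; q_5 = 0.59 × 0.63 × 1.005 = 0.3736 m³/s
w_6 = (4.80 − 2.47)/2 = 1.165 m; q_6 = 0.80 × 0.81 × 1.165 = 0.7549 m³/s
w_7 = (5.11 − 3.74)/2 = 0.685 m; q_7 = 0.47 × 0.31 × 0.685 = 0.09980 m³/s
w_8 = (5.11 − 4.80)/2 = 0.155 m; q_8 = 0.50 × 0.19 × 0.155 = 0.01473 m³/s
Q = Σ qᵢ = 1.849 m³/s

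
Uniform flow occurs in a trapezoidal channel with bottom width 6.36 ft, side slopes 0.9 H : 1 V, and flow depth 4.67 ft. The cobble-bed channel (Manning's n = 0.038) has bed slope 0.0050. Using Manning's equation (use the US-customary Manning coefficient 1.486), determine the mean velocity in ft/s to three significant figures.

5.24 ft/s

A = (b + z·y)·y = (6.36 + 0.9×4.67)×4.67 = 49.33 ft²
P = b + 2y√(1+z²) = 6.36 + 2×4.67×√(1+0.9²) = 18.93 ft
R = A/P = 49.33/18.93 = 2.606 ft
Q = (1.486/n)·A·R^(2/3)·S^(1/2) = (1.486/0.038) × 49.33 × 2.606^(2/3) × 0.0050^(1/2) = 258.3 ft³/s
V = Q/A = 258.3/49.33 = 5.237 ft/s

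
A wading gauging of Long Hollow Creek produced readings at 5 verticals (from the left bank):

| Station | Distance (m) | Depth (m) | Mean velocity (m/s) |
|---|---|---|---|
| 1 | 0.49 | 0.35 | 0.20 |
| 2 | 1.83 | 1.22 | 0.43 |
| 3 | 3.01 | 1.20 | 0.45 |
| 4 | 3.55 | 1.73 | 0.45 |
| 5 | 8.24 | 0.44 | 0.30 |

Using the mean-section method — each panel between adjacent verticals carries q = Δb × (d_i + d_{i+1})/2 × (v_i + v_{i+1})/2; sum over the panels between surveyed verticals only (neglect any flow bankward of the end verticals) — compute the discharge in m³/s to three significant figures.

3.22 m³/s

Panel 1-2: Δb = 1.34 m, d̄ = (0.35+1.22)/2 = 0.785, v̄ = (0.20+0.43)/2 = 0.315 → q = 1.34×0.785×0.315 = 0.3313 m³/s
Panel 2-3: Δb = 1.18 m, d̄ = (1.22+1.20)/2 = 1.21, v̄ = (0.43+0.45)/2 = 0.44 → q = 1.18×1.21×0.44 = 0.6282 m³/s
Panel 3-4: Δb = 0.54 m, d̄ = (1.20+1.73)/2 = 1.465, v̄ = (0.45+0.45)/2 = 0.45 → q = 0.54×1.465×0.45 = 0.3560 m³/s
Panel 4-5: Δb = 4.69 m, d̄ = (1.73+0.44)/2 = 1.085, v̄ = (0.45+0.30)/2 = 0.375 → q = 4.69×1.085×0.375 = 1.908 m³/s
Q = Σ q = 3.224 m³/s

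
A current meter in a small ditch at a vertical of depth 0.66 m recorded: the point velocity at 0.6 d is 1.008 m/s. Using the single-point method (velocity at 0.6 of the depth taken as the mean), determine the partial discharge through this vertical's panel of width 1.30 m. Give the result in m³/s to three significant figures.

v̄ = v₀.₆ = 1.008 m/s
q = v̄ × d × w = 1.008 × 0.66 × 1.30 = 0.8649 m³/s

0.865 m³/s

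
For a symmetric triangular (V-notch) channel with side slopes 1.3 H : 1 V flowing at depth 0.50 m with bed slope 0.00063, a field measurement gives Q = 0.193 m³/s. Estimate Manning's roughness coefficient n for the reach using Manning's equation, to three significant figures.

0.0144

A = z·y² = 1.3×0.50² = 0.3250 m²
P = 2y√(1+z²) = 2×0.50×√(1+1.3²) = 1.640 m
R = A/P = 0.3250/1.640 = 0.1982 m
n = (1/Q)·A·R^(2/3)·S^(1/2) = (1/0.193) × 0.3250 × 0.3399 × 0.02510 = 0.01437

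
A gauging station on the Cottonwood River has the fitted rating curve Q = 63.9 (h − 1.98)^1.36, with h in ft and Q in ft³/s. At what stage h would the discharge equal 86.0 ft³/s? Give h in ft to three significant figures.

h − h₀ = (Q/C)^(1/b) = (86.0/63.9)^(1/1.36) = 1.244 ft
h = 1.98 + 1.244 = 3.224 ft

3.22 ft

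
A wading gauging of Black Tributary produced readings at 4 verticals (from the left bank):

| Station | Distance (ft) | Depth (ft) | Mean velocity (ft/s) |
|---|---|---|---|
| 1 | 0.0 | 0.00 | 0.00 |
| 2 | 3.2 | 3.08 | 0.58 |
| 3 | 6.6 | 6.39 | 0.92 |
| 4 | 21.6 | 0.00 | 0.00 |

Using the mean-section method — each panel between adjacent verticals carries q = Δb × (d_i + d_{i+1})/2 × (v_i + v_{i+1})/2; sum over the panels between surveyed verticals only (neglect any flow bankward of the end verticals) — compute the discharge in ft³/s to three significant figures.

35.5 ft³/s

Panel 1-2: Δb = 3.2 ft, d̄ = (0.00+3.08)/2 = 1.54, v̄ = (0.00+0.58)/2 = 0.29 → q = 3.2×1.54×0.29 = 1.429 ft³/s
Panel 2-3: Δb = 3.4 ft, d̄ = (3.08+6.39)/2 = 4.735, v̄ = (0.58+0.92)/2 = 0.75 → q = 3.4×4.735×0.75 = 12.07 ft³/s
Panel 3-4: Δb = 15 ft, d̄ = (6.39+0.00)/2 = 3.195, v̄ = (0.92+0.00)/2 = 0.46 → q = 15×3.195×0.46 = 22.05 ft³/s
Q = Σ q = 35.55 ft³/s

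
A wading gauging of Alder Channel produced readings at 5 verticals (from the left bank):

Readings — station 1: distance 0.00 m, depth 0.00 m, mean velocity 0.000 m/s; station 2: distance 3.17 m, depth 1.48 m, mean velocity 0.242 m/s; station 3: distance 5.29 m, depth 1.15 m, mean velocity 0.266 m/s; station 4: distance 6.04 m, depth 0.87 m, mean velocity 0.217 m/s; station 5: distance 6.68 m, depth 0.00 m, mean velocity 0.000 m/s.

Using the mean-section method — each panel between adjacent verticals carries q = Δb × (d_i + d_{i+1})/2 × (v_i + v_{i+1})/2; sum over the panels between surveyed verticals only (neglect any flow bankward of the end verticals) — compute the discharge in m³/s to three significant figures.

1.21 m³/s

Panel 1-2: Δb = 3.17 m, d̄ = (0.00+1.48)/2 = 0.74, v̄ = (0.000+0.242)/2 = 0.121 → q = 3.17×0.74×0.121 = 0.2838 m³/s
Panel 2-3: Δb = 2.12 m, d̄ = (1.48+1.15)/2 = 1.315, v̄ = (0.242+0.266)/2 = 0.254 → q = 2.12×1.315×0.254 = 0.7081 m³/s
Panel 3-4: Δb = 0.75 m, d̄ = (1.15+0.87)/2 = 1.01, v̄ = (0.266+0.217)/2 = 0.2415 → q = 0.75×1.01×0.2415 = 0.1829 m³/s
Panel 4-5: Δb = 0.64 m, d̄ = (0.87+0.00)/2 = 0.435, v̄ = (0.217+0.000)/2 = 0.1085 → q = 0.64×0.435×0.1085 = 0.03021 m³/s
Q = Σ q = 1.205 m³/s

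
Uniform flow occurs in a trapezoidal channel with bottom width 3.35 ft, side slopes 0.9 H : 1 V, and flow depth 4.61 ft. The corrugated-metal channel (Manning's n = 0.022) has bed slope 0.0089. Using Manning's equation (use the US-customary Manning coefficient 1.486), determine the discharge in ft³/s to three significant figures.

372 ft³/s

A = (b + z·y)·y = (3.35 + 0.9×4.61)×4.61 = 34.57 ft²
P = b + 2y√(1+z²) = 3.35 + 2×4.61×√(1+0.9²) = 15.75 ft
R = A/P = 34.57/15.75 = 2.194 ft
Q = (1.486/n)·A·R^(2/3)·S^(1/2) = (1.486/0.022) × 34.57 × 2.194^(2/3) × 0.0089^(1/2) = 372.0 ft³/s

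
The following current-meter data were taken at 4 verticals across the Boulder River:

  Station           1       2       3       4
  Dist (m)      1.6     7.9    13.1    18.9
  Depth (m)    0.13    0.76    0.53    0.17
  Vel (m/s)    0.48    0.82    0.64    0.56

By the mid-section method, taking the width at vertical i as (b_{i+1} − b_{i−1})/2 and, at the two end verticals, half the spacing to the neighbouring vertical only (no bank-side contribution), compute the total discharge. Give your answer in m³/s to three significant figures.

5.92 m³/s

w_1 = (7.9 − 1.6)/2 = 3.15 m; q_1 = 0.48 × 0.13 × 3.15 = 0.1966 m³/s
w_2 = (13.1 − 1.6)/2 = 5.75 m; q_2 = 0.82 × 0.76 × 5.75 = 3.583 m³/s
w_3 = (18.9 − 7.9)/2 = 5.5 m; q_3 = 0.64 × 0.53 × 5.5 = 1.866 m³/s
w_4 = (18.9 − 13.1)/2 = 2.9 m; q_4 = 0.56 × 0.17 × 2.9 = 0.2761 m³/s
Q = Σ qᵢ = 5.922 m³/s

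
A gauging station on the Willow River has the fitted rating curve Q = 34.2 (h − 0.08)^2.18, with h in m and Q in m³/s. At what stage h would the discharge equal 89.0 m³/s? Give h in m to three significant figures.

1.63 m

h − h₀ = (Q/C)^(1/b) = (89.0/34.2)^(1/2.18) = 1.551 m
h = 0.08 + 1.551 = 1.631 m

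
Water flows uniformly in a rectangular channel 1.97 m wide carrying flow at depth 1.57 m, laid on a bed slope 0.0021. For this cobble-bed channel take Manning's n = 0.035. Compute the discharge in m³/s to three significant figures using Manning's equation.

A = b·y = 1.97 × 1.57 = 3.093 m²
P = b + 2y = 1.97 + 2×1.57 = 5.110 m
R = A/P = 3.093/5.110 = 0.6053 m
Q = (1/n)·A·R^(2/3)·S^(1/2) = (1/0.035) × 3.093 × 0.6053^(2/3) × 0.0021^(1/2) = 2.898 m³/s

2.90 m³/s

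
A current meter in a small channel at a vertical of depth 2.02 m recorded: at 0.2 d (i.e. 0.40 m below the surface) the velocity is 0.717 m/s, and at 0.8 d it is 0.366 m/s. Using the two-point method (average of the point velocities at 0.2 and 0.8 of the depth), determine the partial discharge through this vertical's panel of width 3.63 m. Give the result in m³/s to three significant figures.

3.97 m³/s

v̄ = (0.717 + 0.366) / 2 = 0.5415 m/s
q = v̄ × d × w = 0.5415 × 2.02 × 3.63 = 3.971 m³/s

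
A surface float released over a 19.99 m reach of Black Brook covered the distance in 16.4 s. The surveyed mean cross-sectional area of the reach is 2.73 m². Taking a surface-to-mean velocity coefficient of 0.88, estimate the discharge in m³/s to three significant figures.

v_surface = L / t̄ = 19.99 / 16.4 = 1.219 m/s
v_mean = 0.88 × 1.219 = 1.073 m/s
Q = A × v_mean = 2.73 × 1.073 = 2.928 m³/s

2.93 m³/s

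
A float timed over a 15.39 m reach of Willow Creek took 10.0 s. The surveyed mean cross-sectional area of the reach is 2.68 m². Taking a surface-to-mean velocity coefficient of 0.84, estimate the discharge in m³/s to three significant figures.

3.46 m³/s

v_surface = L / t̄ = 15.39 / 10 = 1.539 m/s
v_mean = 0.84 × 1.539 = 1.293 m/s
Q = A × v_mean = 2.68 × 1.293 = 3.465 m³/s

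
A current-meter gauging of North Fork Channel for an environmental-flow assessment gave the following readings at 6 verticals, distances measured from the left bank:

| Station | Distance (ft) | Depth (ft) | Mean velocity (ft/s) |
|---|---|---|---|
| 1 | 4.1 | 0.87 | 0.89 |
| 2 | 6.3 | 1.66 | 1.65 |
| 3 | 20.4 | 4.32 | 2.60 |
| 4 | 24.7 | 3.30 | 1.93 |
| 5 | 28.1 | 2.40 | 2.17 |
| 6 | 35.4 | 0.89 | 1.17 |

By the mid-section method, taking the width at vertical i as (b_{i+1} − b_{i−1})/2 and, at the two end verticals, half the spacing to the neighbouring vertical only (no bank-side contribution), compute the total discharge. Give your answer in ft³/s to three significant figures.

183 ft³/s

w_1 = (6.3 − 4.1)/2 = 1.1 ft; q_1 = 0.89 × 0.87 × 1.1 = 0.8517 ft³/s
w_2 = (20.4 − 4.1)/2 = 8.15 ft; q_2 = 1.65 × 1.66 × 8.15 = 22.32 ft³/s
w_3 = (24.7 − 6.3)/2 = 9.2 ft; q_3 = 2.60 × 4.32 × 9.2 = 103.3 ft³/s
w_4 = (28.1 − 20.4)/2 = 3.85 ft; q_4 = 1.93 × 3.30 × 3.85 = 24.52 ft³/s
w_5 = (35.4 − 24.7)/2 = 5.35 ft; q_5 = 2.17 × 2.40 × 5.35 = 27.86 ft³/s
w_6 = (35.4 − 28.1)/2 = 3.65 ft; q_6 = 1.17 × 0.89 × 3.65 = 3.801 ft³/s
Q = Σ qᵢ = 182.7 ft³/s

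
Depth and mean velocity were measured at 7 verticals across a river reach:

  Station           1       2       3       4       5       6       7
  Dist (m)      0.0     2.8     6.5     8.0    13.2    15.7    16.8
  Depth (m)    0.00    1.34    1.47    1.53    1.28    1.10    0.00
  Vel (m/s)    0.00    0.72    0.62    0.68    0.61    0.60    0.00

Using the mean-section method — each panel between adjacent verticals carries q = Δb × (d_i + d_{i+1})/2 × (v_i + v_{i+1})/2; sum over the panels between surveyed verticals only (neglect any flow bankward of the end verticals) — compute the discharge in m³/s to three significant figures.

Panel 1-2: Δb = 2.8 m, d̄ = (0.00+1.34)/2 = 0.67, v̄ = (0.00+0.72)/2 = 0.36 → q = 2.8×0.67×0.36 = 0.6754 m³/s
Panel 2-3: Δb = 3.7 m, d̄ = (1.34+1.47)/2 = 1.405, v̄ = (0.72+0.62)/2 = 0.67 → q = 3.7×1.405×0.67 = 3.483 m³/s
Panel 3-4: Δb = 1.5 m, d̄ = (1.47+1.53)/2 = 1.5, v̄ = (0.62+0.68)/2 = 0.65 → q = 1.5×1.5×0.65 = 1.463 m³/s
Panel 4-5: Δb = 5.2 m, d̄ = (1.53+1.28)/2 = 1.405, v̄ = (0.68+0.61)/2 = 0.645 → q = 5.2×1.405×0.645 = 4.712 m³/s
Panel 5-6: Δb = 2.5 m, d̄ = (1.28+1.10)/2 = 1.19, v̄ = (0.61+0.60)/2 = 0.605 → q = 2.5×1.19×0.605 = 1.800 m³/s
Panel 6-7: Δb = 1.1 m, d̄ = (1.10+0.00)/2 = 0.55, v̄ = (0.60+0.00)/2 = 0.3 → q = 1.1×0.55×0.3 = 0.1815 m³/s
Q = Σ q = 12.31 m³/s

12.3 m³/s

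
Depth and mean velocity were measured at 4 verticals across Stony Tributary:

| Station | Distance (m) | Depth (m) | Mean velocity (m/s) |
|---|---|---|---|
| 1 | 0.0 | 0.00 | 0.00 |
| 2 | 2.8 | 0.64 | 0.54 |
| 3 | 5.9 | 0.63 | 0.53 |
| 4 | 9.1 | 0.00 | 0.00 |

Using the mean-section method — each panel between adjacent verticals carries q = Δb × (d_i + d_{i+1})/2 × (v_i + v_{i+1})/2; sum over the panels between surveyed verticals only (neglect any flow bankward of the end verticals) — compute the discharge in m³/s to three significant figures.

Panel 1-2: Δb = 2.8 m, d̄ = (0.00+0.64)/2 = 0.32, v̄ = (0.00+0.54)/2 = 0.27 → q = 2.8×0.32×0.27 = 0.2419 m³/s
Panel 2-3: Δb = 3.1 m, d̄ = (0.64+0.63)/2 = 0.635, v̄ = (0.54+0.53)/2 = 0.535 → q = 3.1×0.635×0.535 = 1.053 m³/s
Panel 3-4: Δb = 3.2 m, d̄ = (0.63+0.00)/2 = 0.315, v̄ = (0.53+0.00)/2 = 0.265 → q = 3.2×0.315×0.265 = 0.2671 m³/s
Q = Σ q = 1.562 m³/s

1.56 m³/s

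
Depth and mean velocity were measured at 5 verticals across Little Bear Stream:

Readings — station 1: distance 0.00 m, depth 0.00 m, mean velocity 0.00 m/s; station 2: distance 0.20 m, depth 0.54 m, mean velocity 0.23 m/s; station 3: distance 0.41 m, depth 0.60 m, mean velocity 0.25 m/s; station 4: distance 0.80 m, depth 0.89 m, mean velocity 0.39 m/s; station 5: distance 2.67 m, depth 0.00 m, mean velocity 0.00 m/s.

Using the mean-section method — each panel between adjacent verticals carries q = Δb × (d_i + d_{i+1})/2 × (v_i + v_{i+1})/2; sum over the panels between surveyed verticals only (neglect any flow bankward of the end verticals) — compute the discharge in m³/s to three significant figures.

Panel 1-2: Δb = 0.2 m, d̄ = (0.00+0.54)/2 = 0.27, v̄ = (0.00+0.23)/2 = 0.115 → q = 0.2×0.27×0.115 = 0.006210 m³/s
Panel 2-3: Δb = 0.21 m, d̄ = (0.54+0.60)/2 = 0.57, v̄ = (0.23+0.25)/2 = 0.24 → q = 0.21×0.57×0.24 = 0.02873 m³/s
Panel 3-4: Δb = 0.39 m, d̄ = (0.60+0.89)/2 = 0.745, v̄ = (0.25+0.39)/2 = 0.32 → q = 0.39×0.745×0.32 = 0.09298 m³/s
Panel 4-5: Δb = 1.87 m, d̄ = (0.89+0.00)/2 = 0.445, v̄ = (0.39+0.00)/2 = 0.195 → q = 1.87×0.445×0.195 = 0.1623 m³/s
Q = Σ q = 0.2902 m³/s

0.290 m³/s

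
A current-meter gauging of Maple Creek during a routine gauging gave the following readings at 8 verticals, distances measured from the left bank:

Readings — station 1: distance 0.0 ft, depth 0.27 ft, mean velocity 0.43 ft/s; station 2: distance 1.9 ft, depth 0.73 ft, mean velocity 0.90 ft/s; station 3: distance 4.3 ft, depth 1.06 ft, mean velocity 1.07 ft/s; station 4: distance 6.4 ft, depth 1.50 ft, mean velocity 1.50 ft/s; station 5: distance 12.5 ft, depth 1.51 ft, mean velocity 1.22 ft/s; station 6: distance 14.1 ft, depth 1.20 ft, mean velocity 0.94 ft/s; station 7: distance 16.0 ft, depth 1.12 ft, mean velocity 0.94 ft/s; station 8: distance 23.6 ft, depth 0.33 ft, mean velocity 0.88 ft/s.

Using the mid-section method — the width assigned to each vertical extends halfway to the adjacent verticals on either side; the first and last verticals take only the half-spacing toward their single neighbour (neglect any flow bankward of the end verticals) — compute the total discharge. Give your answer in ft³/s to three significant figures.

w_1 = (1.9 − 0.0)/2 = 0.95 ft; q_1 = 0.43 × 0.27 × 0.95 = 0.1103 ft³/s
w_2 = (4.3 − 0.0)/2 = 2.15 ft; q_2 = 0.90 × 0.73 × 2.15 = 1.413 ft³/s
w_3 = (6.4 − 1.9)/2 = 2.25 ft; q_3 = 1.07 × 1.06 × 2.25 = 2.552 ft³/s
w_4 = (12.5 − 4.3)/2 = 4.1 ft; q_4 = 1.50 × 1.50 × 4.1 = 9.225 ft³/s
w_5 = (14.1 − 6.4)/2 = 3.85 ft; q_5 = 1.22 × 1.51 × 3.85 = 7.092 ft³/s
w_6 = (16.0 − 12.5)/2 = 1.75 ft; q_6 = 0.94 × 1.20 × 1.75 = 1.974 ft³/s
w_7 = (23.6 − 14.1)/2 = 4.75 ft; q_7 = 0.94 × 1.12 × 4.75 = 5.001 ft³/s
w_8 = (23.6 − 16.0)/2 = 3.8 ft; q_8 = 0.88 × 0.33 × 3.8 = 1.104 ft³/s
Q = Σ qᵢ = 28.47 ft³/s

28.5 ft³/s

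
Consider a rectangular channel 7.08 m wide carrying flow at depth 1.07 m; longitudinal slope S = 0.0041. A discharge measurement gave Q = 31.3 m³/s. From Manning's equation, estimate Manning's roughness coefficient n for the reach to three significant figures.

0.0136

A = b·y = 7.08 × 1.07 = 7.576 m²
P = b + 2y = 7.08 + 2×1.07 = 9.220 m
R = A/P = 7.576/9.220 = 0.8216 m
n = (1/Q)·A·R^(2/3)·S^(1/2) = (1/31.3) × 7.576 × 0.8773 × 0.06403 = 0.01360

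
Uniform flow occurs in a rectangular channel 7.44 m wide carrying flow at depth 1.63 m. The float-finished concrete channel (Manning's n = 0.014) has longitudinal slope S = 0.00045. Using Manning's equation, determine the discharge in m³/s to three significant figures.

20.0 m³/s

A = b·y = 7.44 × 1.63 = 12.13 m²
P = b + 2y = 7.44 + 2×1.63 = 10.70 m
R = A/P = 12.13/10.70 = 1.133 m
Q = (1/n)·A·R^(2/3)·S^(1/2) = (1/0.014) × 12.13 × 1.133^(2/3) × 0.00045^(1/2) = 19.98 m³/s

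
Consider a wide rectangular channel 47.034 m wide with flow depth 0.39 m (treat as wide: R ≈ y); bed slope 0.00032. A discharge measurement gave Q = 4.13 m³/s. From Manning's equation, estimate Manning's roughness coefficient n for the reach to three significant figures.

0.0424

A = b·y = 47.034 × 0.39 = 18.34 m²
Wide channel: R ≈ y = 0.39 m
n = (1/Q)·A·R^(2/3)·S^(1/2) = (1/4.13) × 18.34 × 0.5338 × 0.01789 = 0.04241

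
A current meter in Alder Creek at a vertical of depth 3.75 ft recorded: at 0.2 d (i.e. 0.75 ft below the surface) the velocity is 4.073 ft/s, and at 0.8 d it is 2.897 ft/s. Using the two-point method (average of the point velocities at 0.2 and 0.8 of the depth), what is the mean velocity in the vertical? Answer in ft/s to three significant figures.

v̄ = (4.073 + 2.897) / 2 = 3.485 ft/s

3.49 ft/s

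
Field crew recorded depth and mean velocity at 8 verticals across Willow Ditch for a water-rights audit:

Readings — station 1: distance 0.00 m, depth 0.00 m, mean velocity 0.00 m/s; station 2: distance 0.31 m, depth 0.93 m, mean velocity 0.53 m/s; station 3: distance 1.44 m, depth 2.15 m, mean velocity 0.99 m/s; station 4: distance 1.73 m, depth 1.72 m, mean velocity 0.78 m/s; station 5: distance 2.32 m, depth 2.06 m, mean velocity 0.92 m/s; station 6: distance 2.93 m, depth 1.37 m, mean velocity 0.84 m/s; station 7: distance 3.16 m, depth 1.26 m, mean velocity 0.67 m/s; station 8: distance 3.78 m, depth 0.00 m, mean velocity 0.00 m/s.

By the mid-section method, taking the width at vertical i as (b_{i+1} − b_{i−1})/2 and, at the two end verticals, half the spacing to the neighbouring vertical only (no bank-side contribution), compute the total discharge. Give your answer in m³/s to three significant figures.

w_2 = (1.44 − 0.00)/2 = 0.72 m; q_2 = 0.53 × 0.93 × 0.72 = 0.3549 m³/s
w_3 = (1.73 − 0.31)/2 = 0.71 m; q_3 = 0.99 × 2.15 × 0.71 = 1.511 m³/s
w_4 = (2.32 − 1.44)/2 = 0.44 m; q_4 = 0.78 × 1.72 × 0.44 = 0.5903 m³/s
w_5 = (2.93 − 1.73)/2 = 0.6 m; q_5 = 0.92 × 2.06 × 0.6 = 1.137 m³/s
w_6 = (3.16 − 2.32)/2 = 0.42 m; q_6 = 0.84 × 1.37 × 0.42 = 0.4833 m³/s
w_7 = (3.78 − 2.93)/2 = 0.425 m; q_7 = 0.67 × 1.26 × 0.425 = 0.3588 m³/s
Stations 1, 8 contribute zero (depth or velocity is 0).
Q = Σ qᵢ = 4.436 m³/s

4.44 m³/s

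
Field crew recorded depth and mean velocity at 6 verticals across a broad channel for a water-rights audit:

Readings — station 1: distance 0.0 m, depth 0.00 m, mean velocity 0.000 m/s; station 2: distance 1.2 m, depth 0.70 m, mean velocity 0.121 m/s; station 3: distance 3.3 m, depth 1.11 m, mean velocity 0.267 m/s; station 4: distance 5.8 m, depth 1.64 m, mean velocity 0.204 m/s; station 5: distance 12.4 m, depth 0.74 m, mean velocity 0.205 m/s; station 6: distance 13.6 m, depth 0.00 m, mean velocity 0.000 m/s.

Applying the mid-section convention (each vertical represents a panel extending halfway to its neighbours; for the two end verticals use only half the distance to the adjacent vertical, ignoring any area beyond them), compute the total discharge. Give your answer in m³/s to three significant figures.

w_2 = (3.3 − 0.0)/2 = 1.65 m; q_2 = 0.121 × 0.70 × 1.65 = 0.1398 m³/s
w_3 = (5.8 − 1.2)/2 = 2.3 m; q_3 = 0.267 × 1.11 × 2.3 = 0.6817 m³/s
w_4 = (12.4 − 3.3)/2 = 4.55 m; q_4 = 0.204 × 1.64 × 4.55 = 1.522 m³/s
w_5 = (13.6 − 5.8)/2 = 3.9 m; q_5 = 0.205 × 0.74 × 3.9 = 0.5916 m³/s
Stations 1, 6 contribute zero (depth or velocity is 0).
Q = Σ qᵢ = 2.935 m³/s

2.94 m³/s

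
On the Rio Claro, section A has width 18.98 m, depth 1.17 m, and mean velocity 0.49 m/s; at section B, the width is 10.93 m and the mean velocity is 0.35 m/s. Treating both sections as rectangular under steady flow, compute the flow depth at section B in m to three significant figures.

2.84 m

Q = A₁V₁ = (18.98×1.17) × 0.49 = 10.88 m³/s
d₂ = Q/(b₂ V₂) = 10.88/(10.93×0.35) = 2.844 m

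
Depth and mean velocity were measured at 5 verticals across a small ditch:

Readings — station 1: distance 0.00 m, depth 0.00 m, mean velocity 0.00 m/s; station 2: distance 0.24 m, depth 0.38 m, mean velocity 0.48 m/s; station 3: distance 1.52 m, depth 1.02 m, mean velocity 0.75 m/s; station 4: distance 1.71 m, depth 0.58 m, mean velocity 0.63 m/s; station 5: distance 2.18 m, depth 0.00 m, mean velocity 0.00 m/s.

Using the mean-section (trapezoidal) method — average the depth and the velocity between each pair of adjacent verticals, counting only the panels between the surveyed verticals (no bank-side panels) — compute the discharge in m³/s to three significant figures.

Panel 1-2: Δb = 0.24 m, d̄ = (0.00+0.38)/2 = 0.19, v̄ = (0.00+0.48)/2 = 0.24 → q = 0.24×0.19×0.24 = 0.01094 m³/s
Panel 2-3: Δb = 1.28 m, d̄ = (0.38+1.02)/2 = 0.7, v̄ = (0.48+0.75)/2 = 0.615 → q = 1.28×0.7×0.615 = 0.5510 m³/s
Panel 3-4: Δb = 0.19 m, d̄ = (1.02+0.58)/2 = 0.8, v̄ = (0.75+0.63)/2 = 0.69 → q = 0.19×0.8×0.69 = 0.1049 m³/s
Panel 4-5: Δb = 0.47 m, d̄ = (0.58+0.00)/2 = 0.29, v̄ = (0.63+0.00)/2 = 0.315 → q = 0.47×0.29×0.315 = 0.04293 m³/s
Q = Σ q = 0.7098 m³/s

0.710 m³/s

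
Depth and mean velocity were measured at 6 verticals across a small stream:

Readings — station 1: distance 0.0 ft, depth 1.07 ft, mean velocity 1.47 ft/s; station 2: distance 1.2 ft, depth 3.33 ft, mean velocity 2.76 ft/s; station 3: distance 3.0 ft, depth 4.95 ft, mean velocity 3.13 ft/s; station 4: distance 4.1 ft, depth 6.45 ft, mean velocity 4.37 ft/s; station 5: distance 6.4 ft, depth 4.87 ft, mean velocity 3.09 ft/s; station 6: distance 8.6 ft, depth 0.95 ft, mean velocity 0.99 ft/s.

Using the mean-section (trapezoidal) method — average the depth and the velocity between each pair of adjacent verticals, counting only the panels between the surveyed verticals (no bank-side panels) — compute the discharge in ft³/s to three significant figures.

113 ft³/s

Panel 1-2: Δb = 1.2 ft, d̄ = (1.07+3.33)/2 = 2.2, v̄ = (1.47+2.76)/2 = 2.115 → q = 1.2×2.2×2.115 = 5.584 ft³/s
Panel 2-3: Δb = 1.8 ft, d̄ = (3.33+4.95)/2 = 4.14, v̄ = (2.76+3.13)/2 = 2.945 → q = 1.8×4.14×2.945 = 21.95 ft³/s
Panel 3-4: Δb = 1.1 ft, d̄ = (4.95+6.45)/2 = 5.7, v̄ = (3.13+4.37)/2 = 3.75 → q = 1.1×5.7×3.75 = 23.51 ft³/s
Panel 4-5: Δb = 2.3 ft, d̄ = (6.45+4.87)/2 = 5.66, v̄ = (4.37+3.09)/2 = 3.73 → q = 2.3×5.66×3.73 = 48.56 ft³/s
Panel 5-6: Δb = 2.2 ft, d̄ = (4.87+0.95)/2 = 2.91, v̄ = (3.09+0.99)/2 = 2.04 → q = 2.2×2.91×2.04 = 13.06 ft³/s
Q = Σ q = 112.7 ft³/s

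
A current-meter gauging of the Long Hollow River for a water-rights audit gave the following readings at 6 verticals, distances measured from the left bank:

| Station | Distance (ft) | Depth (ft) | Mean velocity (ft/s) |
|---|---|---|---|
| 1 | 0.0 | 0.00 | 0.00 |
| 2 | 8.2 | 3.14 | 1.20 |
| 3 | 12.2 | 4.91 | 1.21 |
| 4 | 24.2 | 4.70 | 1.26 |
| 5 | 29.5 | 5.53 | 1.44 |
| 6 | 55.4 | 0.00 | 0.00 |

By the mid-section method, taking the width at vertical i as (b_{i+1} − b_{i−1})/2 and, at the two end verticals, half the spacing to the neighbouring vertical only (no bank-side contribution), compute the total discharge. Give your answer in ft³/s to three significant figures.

246 ft³/s

w_2 = (12.2 − 0.0)/2 = 6.1 ft; q_2 = 1.20 × 3.14 × 6.1 = 22.98 ft³/s
w_3 = (24.2 − 8.2)/2 = 8 ft; q_3 = 1.21 × 4.91 × 8 = 47.53 ft³/s
w_4 = (29.5 − 12.2)/2 = 8.65 ft; q_4 = 1.26 × 4.70 × 8.65 = 51.23 ft³/s
w_5 = (55.4 − 24.2)/2 = 15.6 ft; q_5 = 1.44 × 5.53 × 15.6 = 124.2 ft³/s
Stations 1, 6 contribute zero (depth or velocity is 0).
Q = Σ qᵢ = 246.0 ft³/s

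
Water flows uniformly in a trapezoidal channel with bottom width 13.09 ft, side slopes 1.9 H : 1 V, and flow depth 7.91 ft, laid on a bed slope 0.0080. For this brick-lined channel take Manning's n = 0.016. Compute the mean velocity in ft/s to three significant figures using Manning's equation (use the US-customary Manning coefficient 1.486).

23.4 ft/s

A = (b + z·y)·y = (13.09 + 1.9×7.91)×7.91 = 222.4 ft²
P = b + 2y√(1+z²) = 13.09 + 2×7.91×√(1+1.9²) = 47.06 ft
R = A/P = 222.4/47.06 = 4.727 ft
Q = (1.486/n)·A·R^(2/3)·S^(1/2) = (1.486/0.016) × 222.4 × 4.727^(2/3) × 0.0080^(1/2) = 5204 ft³/s
V = Q/A = 5204/222.4 = 23.40 ft/s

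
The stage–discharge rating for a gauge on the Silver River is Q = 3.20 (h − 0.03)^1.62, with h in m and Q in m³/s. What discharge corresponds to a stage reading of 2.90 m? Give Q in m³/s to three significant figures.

17.7 m³/s

Q = 3.20 × (2.90 − 0.03)^1.62 = 3.20 × 2.87^1.62 = 17.66 m³/s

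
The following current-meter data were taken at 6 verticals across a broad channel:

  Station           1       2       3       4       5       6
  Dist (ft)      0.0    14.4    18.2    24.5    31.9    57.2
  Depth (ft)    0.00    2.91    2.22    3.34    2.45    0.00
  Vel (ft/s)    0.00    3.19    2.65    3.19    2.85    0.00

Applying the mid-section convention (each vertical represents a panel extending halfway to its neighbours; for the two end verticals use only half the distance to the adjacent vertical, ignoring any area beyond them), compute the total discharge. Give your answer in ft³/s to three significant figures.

301 ft³/s

w_2 = (18.2 − 0.0)/2 = 9.1 ft; q_2 = 3.19 × 2.91 × 9.1 = 84.47 ft³/s
w_3 = (24.5 − 14.4)/2 = 5.05 ft; q_3 = 2.65 × 2.22 × 5.05 = 29.71 ft³/s
w_4 = (31.9 − 18.2)/2 = 6.85 ft; q_4 = 3.19 × 3.34 × 6.85 = 72.98 ft³/s
w_5 = (57.2 − 24.5)/2 = 16.35 ft; q_5 = 2.85 × 2.45 × 16.35 = 114.2 ft³/s
Stations 1, 6 contribute zero (depth or velocity is 0).
Q = Σ qᵢ = 301.3 ft³/s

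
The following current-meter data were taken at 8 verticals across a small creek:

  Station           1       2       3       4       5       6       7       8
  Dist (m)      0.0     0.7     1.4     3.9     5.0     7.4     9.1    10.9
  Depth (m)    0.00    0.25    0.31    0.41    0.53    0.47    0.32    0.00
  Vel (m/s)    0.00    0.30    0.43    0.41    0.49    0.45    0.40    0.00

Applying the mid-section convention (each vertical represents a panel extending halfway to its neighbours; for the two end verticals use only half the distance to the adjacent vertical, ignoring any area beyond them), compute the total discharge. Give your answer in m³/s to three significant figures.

1.68 m³/s

w_2 = (1.4 − 0.0)/2 = 0.7 m; q_2 = 0.30 × 0.25 × 0.7 = 0.05250 m³/s
w_3 = (3.9 − 0.7)/2 = 1.6 m; q_3 = 0.43 × 0.31 × 1.6 = 0.2133 m³/s
w_4 = (5.0 − 1.4)/2 = 1.8 m; q_4 = 0.41 × 0.41 × 1.8 = 0.3026 m³/s
w_5 = (7.4 − 3.9)/2 = 1.75 m; q_5 = 0.49 × 0.53 × 1.75 = 0.4545 m³/s
w_6 = (9.1 − 5.0)/2 = 2.05 m; q_6 = 0.45 × 0.47 × 2.05 = 0.4336 m³/s
w_7 = (10.9 − 7.4)/2 = 1.75 m; q_7 = 0.40 × 0.32 × 1.75 = 0.2240 m³/s
Stations 1, 8 contribute zero (depth or velocity is 0).
Q = Σ qᵢ = 1.680 m³/s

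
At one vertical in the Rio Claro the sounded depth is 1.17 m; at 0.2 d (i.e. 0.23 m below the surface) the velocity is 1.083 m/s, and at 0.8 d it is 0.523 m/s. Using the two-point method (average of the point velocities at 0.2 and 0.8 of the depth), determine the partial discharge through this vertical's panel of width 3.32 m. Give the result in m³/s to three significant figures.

v̄ = (1.083 + 0.523) / 2 = 0.8030 m/s
q = v̄ × d × w = 0.8030 × 1.17 × 3.32 = 3.119 m³/s

3.12 m³/s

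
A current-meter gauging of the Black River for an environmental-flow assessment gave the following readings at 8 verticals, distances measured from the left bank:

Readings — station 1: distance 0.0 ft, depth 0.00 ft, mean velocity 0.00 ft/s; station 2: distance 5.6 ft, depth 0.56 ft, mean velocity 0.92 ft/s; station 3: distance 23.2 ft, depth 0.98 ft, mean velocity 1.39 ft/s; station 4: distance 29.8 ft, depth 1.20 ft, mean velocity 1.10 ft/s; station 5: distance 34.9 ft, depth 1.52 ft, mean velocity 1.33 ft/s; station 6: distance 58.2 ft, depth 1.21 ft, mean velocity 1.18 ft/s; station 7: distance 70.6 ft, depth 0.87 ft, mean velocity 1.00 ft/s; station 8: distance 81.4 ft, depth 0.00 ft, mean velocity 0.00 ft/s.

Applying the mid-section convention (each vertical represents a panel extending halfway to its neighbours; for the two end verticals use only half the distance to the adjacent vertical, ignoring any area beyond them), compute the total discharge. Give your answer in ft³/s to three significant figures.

w_2 = (23.2 − 0.0)/2 = 11.6 ft; q_2 = 0.92 × 0.56 × 11.6 = 5.976 ft³/s
w_3 = (29.8 − 5.6)/2 = 12.1 ft; q_3 = 1.39 × 0.98 × 12.1 = 16.48 ft³/s
w_4 = (34.9 − 23.2)/2 = 5.85 ft; q_4 = 1.10 × 1.20 × 5.85 = 7.722 ft³/s
w_5 = (58.2 − 29.8)/2 = 14.2 ft; q_5 = 1.33 × 1.52 × 14.2 = 28.71 ft³/s
w_6 = (70.6 − 34.9)/2 = 17.85 ft; q_6 = 1.18 × 1.21 × 17.85 = 25.49 ft³/s
w_7 = (81.4 − 58.2)/2 = 11.6 ft; q_7 = 1.00 × 0.87 × 11.6 = 10.09 ft³/s
Stations 1, 8 contribute zero (depth or velocity is 0).
Q = Σ qᵢ = 94.47 ft³/s

94.5 ft³/s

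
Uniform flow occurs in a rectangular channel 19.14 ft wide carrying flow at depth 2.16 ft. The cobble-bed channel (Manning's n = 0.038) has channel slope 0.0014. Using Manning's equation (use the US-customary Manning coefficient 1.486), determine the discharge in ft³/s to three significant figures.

88.3 ft³/s

A = b·y = 19.14 × 2.16 = 41.34 ft²
P = b + 2y = 19.14 + 2×2.16 = 23.46 ft
R = A/P = 41.34/23.46 = 1.762 ft
Q = (1.486/n)·A·R^(2/3)·S^(1/2) = (1.486/0.038) × 41.34 × 1.762^(2/3) × 0.0014^(1/2) = 88.26 ft³/s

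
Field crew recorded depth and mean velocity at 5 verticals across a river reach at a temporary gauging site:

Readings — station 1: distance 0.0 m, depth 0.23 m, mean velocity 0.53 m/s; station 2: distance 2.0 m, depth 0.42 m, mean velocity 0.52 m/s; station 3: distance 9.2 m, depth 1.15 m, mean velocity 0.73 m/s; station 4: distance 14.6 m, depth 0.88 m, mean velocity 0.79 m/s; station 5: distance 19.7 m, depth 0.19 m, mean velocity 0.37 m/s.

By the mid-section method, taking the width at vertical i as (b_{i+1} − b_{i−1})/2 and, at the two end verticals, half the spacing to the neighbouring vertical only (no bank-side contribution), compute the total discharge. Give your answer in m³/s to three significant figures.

10.2 m³/s

w_1 = (2.0 − 0.0)/2 = 1 m; q_1 = 0.53 × 0.23 × 1 = 0.1219 m³/s
w_2 = (9.2 − 0.0)/2 = 4.6 m; q_2 = 0.52 × 0.42 × 4.6 = 1.005 m³/s
w_3 = (14.6 − 2.0)/2 = 6.3 m; q_3 = 0.73 × 1.15 × 6.3 = 5.289 m³/s
w_4 = (19.7 − 9.2)/2 = 5.25 m; q_4 = 0.79 × 0.88 × 5.25 = 3.650 m³/s
w_5 = (19.7 − 14.6)/2 = 2.55 m; q_5 = 0.37 × 0.19 × 2.55 = 0.1793 m³/s
Q = Σ qᵢ = 10.24 m³/s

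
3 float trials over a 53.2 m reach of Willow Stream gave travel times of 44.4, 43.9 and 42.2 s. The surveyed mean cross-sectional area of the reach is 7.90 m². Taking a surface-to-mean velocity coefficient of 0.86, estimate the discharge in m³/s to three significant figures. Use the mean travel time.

t̄ = (44.4 + 43.9 + 42.2) / 3 = 43.5 s
v_surface = L / t̄ = 53.2 / 43.5 = 1.223 m/s
v_mean = 0.86 × 1.223 = 1.052 m/s
Q = A × v_mean = 7.90 × 1.052 = 8.309 m³/s

8.31 m³/s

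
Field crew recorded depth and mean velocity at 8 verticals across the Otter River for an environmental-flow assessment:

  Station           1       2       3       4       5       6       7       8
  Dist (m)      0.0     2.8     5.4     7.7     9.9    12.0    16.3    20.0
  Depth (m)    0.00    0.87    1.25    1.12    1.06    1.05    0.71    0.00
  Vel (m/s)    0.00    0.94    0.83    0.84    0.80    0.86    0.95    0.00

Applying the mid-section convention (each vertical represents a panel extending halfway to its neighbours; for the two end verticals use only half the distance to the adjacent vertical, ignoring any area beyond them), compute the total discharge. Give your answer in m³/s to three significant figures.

w_2 = (5.4 − 0.0)/2 = 2.7 m; q_2 = 0.94 × 0.87 × 2.7 = 2.208 m³/s
w_3 = (7.7 − 2.8)/2 = 2.45 m; q_3 = 0.83 × 1.25 × 2.45 = 2.542 m³/s
w_4 = (9.9 − 5.4)/2 = 2.25 m; q_4 = 0.84 × 1.12 × 2.25 = 2.117 m³/s
w_5 = (12.0 − 7.7)/2 = 2.15 m; q_5 = 0.80 × 1.06 × 2.15 = 1.823 m³/s
w_6 = (16.3 − 9.9)/2 = 3.2 m; q_6 = 0.86 × 1.05 × 3.2 = 2.890 m³/s
w_7 = (20.0 − 12.0)/2 = 4 m; q_7 = 0.95 × 0.71 × 4 = 2.698 m³/s
Stations 1, 8 contribute zero (depth or velocity is 0).
Q = Σ qᵢ = 14.28 m³/s

14.3 m³/s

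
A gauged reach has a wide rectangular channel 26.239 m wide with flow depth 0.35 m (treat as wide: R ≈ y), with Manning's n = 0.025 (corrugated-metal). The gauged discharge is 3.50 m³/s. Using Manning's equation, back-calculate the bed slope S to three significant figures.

0.000368

A = b·y = 26.239 × 0.35 = 9.184 m²
Wide channel: R ≈ y = 0.35 m
S = (Q·n / (1·A·R^(2/3)))² = (3.50×0.025 / (1×9.184×0.4966))² = 0.0003680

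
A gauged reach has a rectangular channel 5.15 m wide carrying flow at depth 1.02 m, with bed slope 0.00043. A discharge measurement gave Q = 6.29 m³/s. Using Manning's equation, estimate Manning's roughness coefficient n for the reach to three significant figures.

A = b·y = 5.15 × 1.02 = 5.253 m²
P = b + 2y = 5.15 + 2×1.02 = 7.190 m
R = A/P = 5.253/7.190 = 0.7306 m
n = (1/Q)·A·R^(2/3)·S^(1/2) = (1/6.29) × 5.253 × 0.8112 × 0.02074 = 0.01405

0.0140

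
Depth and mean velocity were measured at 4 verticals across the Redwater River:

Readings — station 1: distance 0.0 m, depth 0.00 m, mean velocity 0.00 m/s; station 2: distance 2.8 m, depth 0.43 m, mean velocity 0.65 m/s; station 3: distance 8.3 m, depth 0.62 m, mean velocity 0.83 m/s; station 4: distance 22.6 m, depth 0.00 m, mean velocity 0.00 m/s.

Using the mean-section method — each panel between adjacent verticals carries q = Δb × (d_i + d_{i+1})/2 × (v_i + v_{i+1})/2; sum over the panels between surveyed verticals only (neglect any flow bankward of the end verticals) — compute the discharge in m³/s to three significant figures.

4.17 m³/s

Panel 1-2: Δb = 2.8 m, d̄ = (0.00+0.43)/2 = 0.215, v̄ = (0.00+0.65)/2 = 0.325 → q = 2.8×0.215×0.325 = 0.1957 m³/s
Panel 2-3: Δb = 5.5 m, d̄ = (0.43+0.62)/2 = 0.525, v̄ = (0.65+0.83)/2 = 0.74 → q = 5.5×0.525×0.74 = 2.137 m³/s
Panel 3-4: Δb = 14.3 m, d̄ = (0.62+0.00)/2 = 0.31, v̄ = (0.83+0.00)/2 = 0.415 → q = 14.3×0.31×0.415 = 1.840 m³/s
Q = Σ q = 4.172 m³/s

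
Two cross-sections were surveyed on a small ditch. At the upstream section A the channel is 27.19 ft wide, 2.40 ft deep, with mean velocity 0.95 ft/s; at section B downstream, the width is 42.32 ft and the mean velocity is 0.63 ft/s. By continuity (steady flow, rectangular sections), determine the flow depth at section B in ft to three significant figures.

2.33 ft

Q = A₁V₁ = (27.19×2.40) × 0.95 = 61.99 ft³/s
d₂ = Q/(b₂ V₂) = 61.99/(42.32×0.63) = 2.325 ft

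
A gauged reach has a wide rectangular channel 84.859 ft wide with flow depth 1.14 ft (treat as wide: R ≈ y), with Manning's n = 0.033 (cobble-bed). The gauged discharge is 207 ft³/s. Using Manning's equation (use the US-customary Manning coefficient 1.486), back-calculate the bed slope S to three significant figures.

A = b·y = 84.859 × 1.14 = 96.74 ft²
Wide channel: R ≈ y = 1.14 ft
S = (Q·n / (1.486·A·R^(2/3)))² = (207×0.033 / (1.486×96.74×1.091))² = 0.001896

0.00190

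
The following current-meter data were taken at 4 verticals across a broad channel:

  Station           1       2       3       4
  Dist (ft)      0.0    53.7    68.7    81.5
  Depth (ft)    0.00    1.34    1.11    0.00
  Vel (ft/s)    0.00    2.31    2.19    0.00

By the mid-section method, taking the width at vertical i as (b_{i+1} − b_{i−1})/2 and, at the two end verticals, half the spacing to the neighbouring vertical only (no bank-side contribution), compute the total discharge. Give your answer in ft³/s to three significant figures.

140 ft³/s

w_2 = (68.7 − 0.0)/2 = 34.35 ft; q_2 = 2.31 × 1.34 × 34.35 = 106.3 ft³/s
w_3 = (81.5 − 53.7)/2 = 13.9 ft; q_3 = 2.19 × 1.11 × 13.9 = 33.79 ft³/s
Stations 1, 4 contribute zero (depth or velocity is 0).
Q = Σ qᵢ = 140.1 ft³/s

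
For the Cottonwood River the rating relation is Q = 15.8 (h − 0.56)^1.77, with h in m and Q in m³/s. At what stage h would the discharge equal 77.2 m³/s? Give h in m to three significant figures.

3.01 m

h − h₀ = (Q/C)^(1/b) = (77.2/15.8)^(1/1.77) = 2.450 m
h = 0.56 + 2.450 = 3.010 m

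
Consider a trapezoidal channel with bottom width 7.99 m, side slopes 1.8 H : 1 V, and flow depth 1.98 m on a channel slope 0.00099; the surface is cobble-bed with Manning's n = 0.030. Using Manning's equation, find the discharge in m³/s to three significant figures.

30.3 m³/s

A = (b + z·y)·y = (7.99 + 1.8×1.98)×1.98 = 22.88 m²
P = b + 2y√(1+z²) = 7.99 + 2×1.98×√(1+1.8²) = 16.14 m
R = A/P = 22.88/16.14 = 1.417 m
Q = (1/n)·A·R^(2/3)·S^(1/2) = (1/0.030) × 22.88 × 1.417^(2/3) × 0.00099^(1/2) = 30.27 m³/s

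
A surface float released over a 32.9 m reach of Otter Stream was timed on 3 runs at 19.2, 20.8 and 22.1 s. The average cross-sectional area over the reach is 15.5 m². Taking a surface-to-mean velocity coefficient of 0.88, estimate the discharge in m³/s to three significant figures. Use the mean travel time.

t̄ = (19.2 + 20.8 + 22.1) / 3 = 20.7 s
v_surface = L / t̄ = 32.9 / 20.7 = 1.589 m/s
v_mean = 0.88 × 1.589 = 1.399 m/s
Q = A × v_mean = 15.5 × 1.399 = 21.68 m³/s

21.7 m³/s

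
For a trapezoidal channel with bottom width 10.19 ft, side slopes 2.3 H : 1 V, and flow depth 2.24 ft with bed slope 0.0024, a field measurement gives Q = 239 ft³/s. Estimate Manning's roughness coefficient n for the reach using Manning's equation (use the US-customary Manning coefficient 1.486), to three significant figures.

A = (b + z·y)·y = (10.19 + 2.3×2.24)×2.24 = 34.37 ft²
P = b + 2y√(1+z²) = 10.19 + 2×2.24×√(1+2.3²) = 21.43 ft
R = A/P = 34.37/21.43 = 1.604 ft
n = (1.486/Q)·A·R^(2/3)·S^(1/2) = (1.486/239) × 34.37 × 1.370 × 0.04899 = 0.01434

0.0143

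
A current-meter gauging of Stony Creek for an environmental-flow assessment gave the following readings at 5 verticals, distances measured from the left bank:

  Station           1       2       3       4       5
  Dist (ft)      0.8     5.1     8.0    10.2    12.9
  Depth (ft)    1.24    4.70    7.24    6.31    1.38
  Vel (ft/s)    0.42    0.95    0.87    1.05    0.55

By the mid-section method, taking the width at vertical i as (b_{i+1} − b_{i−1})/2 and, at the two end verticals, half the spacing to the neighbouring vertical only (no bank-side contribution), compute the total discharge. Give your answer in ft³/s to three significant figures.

w_1 = (5.1 − 0.8)/2 = 2.15 ft; q_1 = 0.42 × 1.24 × 2.15 = 1.120 ft³/s
w_2 = (8.0 − 0.8)/2 = 3.6 ft; q_2 = 0.95 × 4.70 × 3.6 = 16.07 ft³/s
w_3 = (10.2 − 5.1)/2 = 2.55 ft; q_3 = 0.87 × 7.24 × 2.55 = 16.06 ft³/s
w_4 = (12.9 − 8.0)/2 = 2.45 ft; q_4 = 1.05 × 6.31 × 2.45 = 16.23 ft³/s
w_5 = (12.9 − 10.2)/2 = 1.35 ft; q_5 = 0.55 × 1.38 × 1.35 = 1.025 ft³/s
Q = Σ qᵢ = 50.51 ft³/s

50.5 ft³/s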